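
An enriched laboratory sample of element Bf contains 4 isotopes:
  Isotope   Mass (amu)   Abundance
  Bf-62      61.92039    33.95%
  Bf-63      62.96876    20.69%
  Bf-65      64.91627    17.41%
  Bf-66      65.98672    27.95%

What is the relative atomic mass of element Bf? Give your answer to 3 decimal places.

63.795 amu

The abundance-weighted mean is 0.3395 × 61.92039 + 0.2069 × 62.96876 + 0.1741 × 64.91627 + 0.2795 × 65.98672
= 21.021972 + 13.028236 + 11.301923 + 18.443288 = 63.795419 amu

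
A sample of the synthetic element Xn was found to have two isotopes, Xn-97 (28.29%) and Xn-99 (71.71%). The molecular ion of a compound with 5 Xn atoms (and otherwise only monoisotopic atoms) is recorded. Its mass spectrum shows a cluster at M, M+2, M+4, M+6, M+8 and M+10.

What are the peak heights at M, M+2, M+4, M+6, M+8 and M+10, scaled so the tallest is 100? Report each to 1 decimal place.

0.5 : 6.1 : 31.1 : 78.9 : 100.0 : 50.7

The 5 Xn atoms are independent, so intensities follow the terms of (0.2829 + 0.7171)^5.
P(M) = 0.2829^5 = 0.001812
P(M+2) = 5 × 0.2829^4 × 0.7171^1 = 0.022966
P(M+4) = 10 × 0.2829^3 × 0.7171^2 = 0.116428
P(M+6) = 10 × 0.2829^2 × 0.7171^3 = 0.295124
P(M+8) = 5 × 0.2829^1 × 0.7171^4 = 0.374043
P(M+10) = 0.7171^5 = 0.189626
The M+8 peak is largest (0.374043); scaling to 100 gives 0.5 : 6.1 : 31.1 : 78.9 : 100.0 : 50.7.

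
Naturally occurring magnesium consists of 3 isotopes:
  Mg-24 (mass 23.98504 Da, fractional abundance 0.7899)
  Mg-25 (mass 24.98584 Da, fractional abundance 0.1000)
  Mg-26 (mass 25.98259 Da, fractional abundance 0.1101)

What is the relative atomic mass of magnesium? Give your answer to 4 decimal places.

Ar = Σ fᵢ·mᵢ = 0.7899 × 23.98504 + 0.1000 × 24.98584 + 0.1101 × 25.98259
= 18.945783 + 2.498584 + 2.860683 = 24.305050 Da

24.3051 Da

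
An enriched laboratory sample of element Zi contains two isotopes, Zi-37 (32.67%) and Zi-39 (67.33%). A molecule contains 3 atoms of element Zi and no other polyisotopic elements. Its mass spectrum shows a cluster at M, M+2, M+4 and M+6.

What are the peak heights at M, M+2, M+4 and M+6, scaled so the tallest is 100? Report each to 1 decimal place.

Expanding (0.3267 + 0.6733)^3:
P(M) = 0.3267^3 = 0.034870
P(M+2) = 3 × 0.3267^2 × 0.6733^1 = 0.215590
P(M+4) = 3 × 0.3267^1 × 0.6733^2 = 0.444312
P(M+6) = 0.6733^3 = 0.305229
The M+4 peak is largest (0.444312); scaling to 100 gives 7.8 : 48.5 : 100.0 : 68.7.

7.8 : 48.5 : 100.0 : 68.7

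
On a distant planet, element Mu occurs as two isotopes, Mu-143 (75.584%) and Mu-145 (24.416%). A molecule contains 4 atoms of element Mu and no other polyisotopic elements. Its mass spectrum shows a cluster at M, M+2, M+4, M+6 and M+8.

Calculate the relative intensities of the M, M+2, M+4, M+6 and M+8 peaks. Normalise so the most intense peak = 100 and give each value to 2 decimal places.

Each Mu atom is independently Mu-143 (p = 0.75584) or Mu-145 (q = 0.24416); the cluster is the binomial expansion (p + q)^4.
P(M) = 0.75584^4 = 0.326377
P(M+2) = 4 × 0.75584^3 × 0.24416^1 = 0.421720
P(M+4) = 6 × 0.75584^2 × 0.24416^2 = 0.204343
P(M+6) = 4 × 0.75584^1 × 0.24416^3 = 0.044006
P(M+8) = 0.24416^4 = 0.003554
The M+2 peak is largest (0.421720); scaling to 100 gives 77.39 : 100.00 : 48.45 : 10.43 : 0.84.

77.39 : 100.00 : 48.45 : 10.43 : 0.84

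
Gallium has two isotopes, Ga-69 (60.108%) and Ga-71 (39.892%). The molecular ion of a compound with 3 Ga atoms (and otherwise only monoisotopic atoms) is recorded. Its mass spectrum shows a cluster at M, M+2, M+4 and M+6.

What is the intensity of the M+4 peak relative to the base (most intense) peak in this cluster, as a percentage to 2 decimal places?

Term probabilities: M 0.2172, M+2 0.4324, M+4 0.2870, M+6 0.0635. Base peak = M+2.
P(M+2) = C(3,1) × 0.60108^2 × 0.39892^1 = 3 × 0.36129717 × 0.39892 = 0.432386 (base)
P(M+4) = C(3,2) × 0.60108^1 × 0.39892^2 = 3 × 0.60108 × 0.15913717 = 0.286963
Relative intensity = 0.286963 / 0.432386 × 100 = 66.37

66.37%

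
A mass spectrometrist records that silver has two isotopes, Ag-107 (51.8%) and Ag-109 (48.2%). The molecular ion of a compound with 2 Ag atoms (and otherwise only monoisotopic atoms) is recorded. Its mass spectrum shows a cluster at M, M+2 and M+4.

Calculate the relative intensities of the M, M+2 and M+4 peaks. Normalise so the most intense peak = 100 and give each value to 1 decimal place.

53.7 : 100.0 : 46.5

Each Ag atom is independently Ag-107 (p = 0.518) or Ag-109 (q = 0.482); the cluster is the binomial expansion (p + q)^2.
P(M) = 0.518^2 = 0.268324
P(M+2) = 2 × 0.518^1 × 0.482^1 = 0.499352
P(M+4) = 0.482^2 = 0.232324
The M+2 peak is largest (0.499352); scaling to 100 gives 53.7 : 100.0 : 46.5.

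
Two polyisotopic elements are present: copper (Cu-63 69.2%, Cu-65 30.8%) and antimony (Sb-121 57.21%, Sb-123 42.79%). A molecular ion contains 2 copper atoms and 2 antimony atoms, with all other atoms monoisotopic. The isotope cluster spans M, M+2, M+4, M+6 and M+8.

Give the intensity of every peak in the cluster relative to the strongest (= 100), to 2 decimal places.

Copper pattern (n=2): 0.478864 : 0.426272 : 0.094864
Antimony pattern (n=2): 0.32729841 : 0.48960318 : 0.18309841
Convolve the two distributions (both contribute in 2-u steps):
  M: 0.478864×0.32729841 = 0.156731
  M+2: 0.478864×0.48960318 + 0.426272×0.32729841 = 0.373971
  M+4: 0.478864×0.18309841 + 0.426272×0.48960318 + 0.094864×0.32729841 = 0.327432
  M+6: 0.426272×0.18309841 + 0.094864×0.48960318 = 0.124495
  M+8: 0.094864×0.18309841 = 0.017369
Scale to base peak (0.373971) = 100: 41.91 : 100.00 : 87.56 : 33.29 : 4.64

41.91 : 100.00 : 87.56 : 33.29 : 4.64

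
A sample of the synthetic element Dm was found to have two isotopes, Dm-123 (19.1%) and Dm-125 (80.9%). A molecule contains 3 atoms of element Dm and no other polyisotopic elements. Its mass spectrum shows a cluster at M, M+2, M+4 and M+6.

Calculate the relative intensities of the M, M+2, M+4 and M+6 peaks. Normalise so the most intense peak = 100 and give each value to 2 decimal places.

Each Dm atom is independently Dm-123 (p = 0.191) or Dm-125 (q = 0.809); the cluster is the binomial expansion (p + q)^3.
P(M) = 0.191^3 = 0.006968
P(M+2) = 3 × 0.191^2 × 0.809^1 = 0.088539
P(M+4) = 3 × 0.191^1 × 0.809^2 = 0.375018
P(M+6) = 0.809^3 = 0.529475
The M+6 peak is largest (0.529475); scaling to 100 gives 1.32 : 16.72 : 70.83 : 100.00.

1.32 : 16.72 : 70.83 : 100.00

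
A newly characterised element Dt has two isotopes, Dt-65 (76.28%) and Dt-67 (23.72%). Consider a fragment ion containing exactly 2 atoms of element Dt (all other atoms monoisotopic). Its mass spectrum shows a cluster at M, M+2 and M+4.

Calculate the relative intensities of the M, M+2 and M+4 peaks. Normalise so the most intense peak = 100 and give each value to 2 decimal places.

100.00 : 62.19 : 9.67

Each Dt atom is independently Dt-65 (p = 0.7628) or Dt-67 (q = 0.2372); the cluster is the binomial expansion (p + q)^2.
P(M) = 0.7628^2 = 0.581864
P(M+2) = 2 × 0.7628^1 × 0.2372^1 = 0.361872
P(M+4) = 0.2372^2 = 0.056264
The M peak is largest (0.581864); scaling to 100 gives 100.00 : 62.19 : 9.67.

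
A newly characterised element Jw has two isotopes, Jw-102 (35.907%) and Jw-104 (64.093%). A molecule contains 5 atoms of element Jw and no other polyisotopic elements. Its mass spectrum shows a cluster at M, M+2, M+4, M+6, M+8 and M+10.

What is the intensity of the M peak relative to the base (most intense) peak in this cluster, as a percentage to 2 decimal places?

Binomial terms of (0.35907 + 0.64093)^5: M 0.0060, M+2 0.0533, M+4 0.1902, M+6 0.3395, M+8 0.3030, M+10 0.1082 → M+6 is the base peak.
P(M+6) = C(5,3) × 0.35907^2 × 0.64093^3 = 10 × 0.12893126 × 0.26328845 = 0.339461 (base)
P(M) = C(5,0) × 0.35907^5 × 0.64093^0 = 1 × 0.00596892 × 1.0000 = 0.005969
Relative intensity = 0.005969 / 0.339461 × 100 = 1.76

1.76%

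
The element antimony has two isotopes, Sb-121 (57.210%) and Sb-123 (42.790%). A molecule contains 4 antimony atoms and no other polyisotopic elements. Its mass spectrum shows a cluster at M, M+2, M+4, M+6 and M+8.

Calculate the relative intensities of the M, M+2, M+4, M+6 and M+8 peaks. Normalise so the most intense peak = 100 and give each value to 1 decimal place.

Each Sb atom is independently Sb-121 (p = 0.57210) or Sb-123 (q = 0.42790); the cluster is the binomial expansion (p + q)^4.
P(M) = 0.57210^4 = 0.107124
P(M+2) = 4 × 0.57210^3 × 0.42790^1 = 0.320493
P(M+4) = 6 × 0.57210^2 × 0.42790^2 = 0.359567
P(M+6) = 4 × 0.57210^1 × 0.42790^3 = 0.179291
P(M+8) = 0.42790^4 = 0.033525
The M+4 peak is largest (0.359567); scaling to 100 gives 29.8 : 89.1 : 100.0 : 49.9 : 9.3.

29.8 : 89.1 : 100.0 : 49.9 : 9.3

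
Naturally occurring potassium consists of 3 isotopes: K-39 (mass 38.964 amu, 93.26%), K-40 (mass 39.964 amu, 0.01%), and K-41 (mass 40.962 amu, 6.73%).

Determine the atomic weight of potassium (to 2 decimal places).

39.10 amu

Average mass = Σ (abundance × isotope mass) = 0.9326 × 38.964 + 0.0001 × 39.964 + 0.0673 × 40.962
= 36.3378 + 0.0040 + 2.7567 = 39.0985 amu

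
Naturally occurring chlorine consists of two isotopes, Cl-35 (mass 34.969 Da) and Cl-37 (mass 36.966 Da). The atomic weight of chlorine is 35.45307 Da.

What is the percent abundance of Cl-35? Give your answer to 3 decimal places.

Let x be the fractional abundance of Cl-35; then Cl-37 has abundance 1 − x.
34.969·x + 36.966·(1 − x) = 35.45307
(34.969 − 36.966)·x = 35.45307 − 36.966
x = -1.51293 / -1.997 = 0.75760 → 75.760% Cl-35, 24.240% Cl-37.

75.760%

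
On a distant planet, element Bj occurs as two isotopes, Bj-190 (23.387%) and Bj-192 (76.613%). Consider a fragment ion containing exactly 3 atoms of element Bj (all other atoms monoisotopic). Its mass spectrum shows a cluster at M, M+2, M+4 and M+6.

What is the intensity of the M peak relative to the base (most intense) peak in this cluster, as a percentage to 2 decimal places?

Binomial terms of (0.23387 + 0.76613)^3: M 0.0128, M+2 0.1257, M+4 0.4118, M+6 0.4497 → M+6 is the base peak.
P(M+6) = C(3,3) × 0.23387^0 × 0.76613^3 = 1 × 1.0000 × 0.44968397 = 0.449684 (base)
P(M) = C(3,0) × 0.23387^3 × 0.76613^0 = 1 × 0.01279156 × 1.0000 = 0.012792
Relative intensity = 0.012792 / 0.449684 × 100 = 2.84

2.84%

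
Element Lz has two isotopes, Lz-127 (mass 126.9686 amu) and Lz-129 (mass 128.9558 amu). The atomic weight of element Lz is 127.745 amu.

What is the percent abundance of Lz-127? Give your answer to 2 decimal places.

With x = fraction of Lz-127 (so Lz-129 is 1 − x):
126.9686·x + 128.9558·(1 − x) = 127.745
(126.9686 − 128.9558)·x = 127.745 − 128.9558
x = -1.2108 / -1.9872 = 0.60930 → 60.93% Lz-127, 39.07% Lz-129.

60.93%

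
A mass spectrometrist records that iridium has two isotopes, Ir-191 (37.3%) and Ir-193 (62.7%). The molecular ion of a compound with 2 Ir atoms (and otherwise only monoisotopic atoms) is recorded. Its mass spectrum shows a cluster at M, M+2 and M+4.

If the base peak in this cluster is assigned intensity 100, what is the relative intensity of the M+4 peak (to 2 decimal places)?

84.05

Term probabilities: M 0.1391, M+2 0.4677, M+4 0.3931. Base peak = M+2.
P(M+2) = C(2,1) × 0.373^1 × 0.627^1 = 2 × 0.3730 × 0.6270 = 0.467742 (base)
P(M+4) = C(2,2) × 0.373^0 × 0.627^2 = 1 × 1.0000 × 0.393129 = 0.393129
Relative intensity = 0.393129 / 0.467742 × 100 = 84.05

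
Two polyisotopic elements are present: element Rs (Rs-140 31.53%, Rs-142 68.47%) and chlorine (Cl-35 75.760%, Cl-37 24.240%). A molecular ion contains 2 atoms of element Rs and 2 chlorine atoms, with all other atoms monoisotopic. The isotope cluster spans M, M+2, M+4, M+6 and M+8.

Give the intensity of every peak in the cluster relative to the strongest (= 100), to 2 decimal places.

13.16 : 65.59 : 100.00 : 45.57 : 6.35

Element Rs pattern (n=2): 0.09941409 : 0.43177182 : 0.46881409
Chlorine pattern (n=2): 0.57395776 : 0.36728448 : 0.05875776
Convolve the two distributions (both contribute in 2-u steps):
  M: 0.09941409×0.57395776 = 0.057059
  M+2: 0.09941409×0.36728448 + 0.43177182×0.57395776 = 0.284332
  M+4: 0.09941409×0.05875776 + 0.43177182×0.36728448 + 0.46881409×0.57395776 = 0.433504
  M+6: 0.43177182×0.05875776 + 0.46881409×0.36728448 = 0.197558
  M+8: 0.46881409×0.05875776 = 0.027546
Scale to base peak (0.433504) = 100: 13.16 : 65.59 : 100.00 : 45.57 : 6.35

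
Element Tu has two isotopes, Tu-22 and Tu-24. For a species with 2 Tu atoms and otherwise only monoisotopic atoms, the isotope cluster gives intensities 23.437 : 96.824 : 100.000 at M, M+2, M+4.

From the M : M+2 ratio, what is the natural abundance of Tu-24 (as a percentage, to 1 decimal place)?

67.4%

If p is the fraction of Tu that is Tu-22, then I(M+2)/I(M) = [C(2,1)·p^1·(1−p)] / p^2 = 2·(1−p)/p = 96.824/23.437 = 4.1312
(1−p)/p = 4.1312/2 = 2.0656  ⇒  p = 1/(1 + 2.0656) = 0.3262
Tu-22: 32.6%, Tu-24: 67.4%.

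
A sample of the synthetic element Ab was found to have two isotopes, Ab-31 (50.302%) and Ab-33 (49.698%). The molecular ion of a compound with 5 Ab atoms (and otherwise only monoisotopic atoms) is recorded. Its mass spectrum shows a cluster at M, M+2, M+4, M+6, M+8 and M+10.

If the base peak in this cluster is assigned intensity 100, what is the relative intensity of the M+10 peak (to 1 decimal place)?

9.6

(0.50302 + 0.49698)^5 gives M 0.0322, M+2 0.1591, M+4 0.3144, M+6 0.3106, M+8 0.1534, M+10 0.0303; the largest is M+4.
P(M+4) = C(5,2) × 0.50302^3 × 0.49698^2 = 10 × 0.12727871 × 0.24698912 = 0.314365 (base)
P(M+10) = C(5,5) × 0.50302^0 × 0.49698^5 = 1 × 1.0000 × 0.03031758 = 0.030318
Relative intensity = 0.030318 / 0.314365 × 100 = 9.6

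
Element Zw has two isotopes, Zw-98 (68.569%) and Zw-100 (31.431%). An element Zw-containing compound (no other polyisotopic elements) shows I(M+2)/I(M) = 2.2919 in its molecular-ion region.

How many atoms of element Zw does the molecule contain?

For n independent Zw atoms, I(M+2)/I(M) = n · (abundance Zw-100) / (abundance Zw-98) = n · 0.31431/0.68569.
n = 2.2919 × 0.68569/0.31431 = 5.00 ≈ 5

5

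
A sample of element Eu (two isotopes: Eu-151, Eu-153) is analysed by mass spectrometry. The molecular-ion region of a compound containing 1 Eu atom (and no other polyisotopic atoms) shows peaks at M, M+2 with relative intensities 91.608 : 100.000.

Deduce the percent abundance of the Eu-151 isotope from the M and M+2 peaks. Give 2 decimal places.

47.81%

If p is the fraction of Eu that is Eu-151, then I(M+2)/I(M) = [C(1,1)·p^0·(1−p)] / p^1 = 1·(1−p)/p = 100.000/91.608 = 1.0916
(1−p)/p = 1.0916/1 = 1.0916  ⇒  p = 1/(1 + 1.0916) = 0.4781
Eu-151: 47.81%, Eu-153: 52.19%.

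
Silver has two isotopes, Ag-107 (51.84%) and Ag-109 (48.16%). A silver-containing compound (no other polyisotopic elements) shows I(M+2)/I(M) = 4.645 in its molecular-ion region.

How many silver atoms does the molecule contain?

For n independent Ag atoms, I(M+2)/I(M) = n · (abundance Ag-109) / (abundance Ag-107) = n · 0.4816/0.5184.
n = 4.645 × 0.5184/0.4816 = 5.00 ≈ 5

5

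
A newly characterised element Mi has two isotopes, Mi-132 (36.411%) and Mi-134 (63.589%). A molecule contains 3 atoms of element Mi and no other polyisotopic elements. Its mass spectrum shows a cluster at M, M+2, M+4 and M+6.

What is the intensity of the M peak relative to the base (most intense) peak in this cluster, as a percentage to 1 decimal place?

Binomial terms of (0.36411 + 0.63589)^3: M 0.0483, M+2 0.2529, M+4 0.4417, M+6 0.2571 → M+4 is the base peak.
P(M+4) = C(3,2) × 0.36411^1 × 0.63589^2 = 3 × 0.36411 × 0.40435609 = 0.441690 (base)
P(M) = C(3,0) × 0.36411^3 × 0.63589^0 = 1 × 0.04827228 × 1.0000 = 0.048272
Relative intensity = 0.048272 / 0.441690 × 100 = 10.9

10.9%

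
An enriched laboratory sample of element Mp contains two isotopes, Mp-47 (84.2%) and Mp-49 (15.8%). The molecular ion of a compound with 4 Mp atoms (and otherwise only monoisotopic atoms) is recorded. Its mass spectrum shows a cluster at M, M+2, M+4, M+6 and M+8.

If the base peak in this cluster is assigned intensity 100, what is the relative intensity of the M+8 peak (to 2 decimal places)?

0.12

Binomial terms of (0.842 + 0.158)^4: M 0.5026, M+2 0.3773, M+4 0.1062, M+6 0.0133, M+8 0.0006 → M is the base peak.
P(M) = C(4,0) × 0.842^4 × 0.158^0 = 1 × 0.50262995 × 1.0000 = 0.502630 (base)
P(M+8) = C(4,4) × 0.842^0 × 0.158^4 = 1 × 1.0000 × 0.0006232 = 0.000623
Relative intensity = 0.000623 / 0.502630 × 100 = 0.12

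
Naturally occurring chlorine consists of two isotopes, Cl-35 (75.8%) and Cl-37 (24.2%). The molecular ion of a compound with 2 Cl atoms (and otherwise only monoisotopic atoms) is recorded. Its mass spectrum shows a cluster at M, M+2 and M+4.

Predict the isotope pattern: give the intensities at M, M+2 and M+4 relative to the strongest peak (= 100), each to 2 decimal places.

100.00 : 63.85 : 10.19

The 2 Cl atoms are independent, so intensities follow the terms of (0.758 + 0.242)^2.
P(M) = 0.758^2 = 0.574564
P(M+2) = 2 × 0.758^1 × 0.242^1 = 0.366872
P(M+4) = 0.242^2 = 0.058564
The M peak is largest (0.574564); scaling to 100 gives 100.00 : 63.85 : 10.19.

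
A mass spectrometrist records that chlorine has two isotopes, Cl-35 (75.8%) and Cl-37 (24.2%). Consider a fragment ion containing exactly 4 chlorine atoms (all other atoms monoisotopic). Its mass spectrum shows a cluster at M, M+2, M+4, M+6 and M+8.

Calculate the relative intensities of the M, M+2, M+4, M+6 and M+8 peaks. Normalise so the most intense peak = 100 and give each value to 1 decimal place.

78.3 : 100.0 : 47.9 : 10.2 : 0.8

Expanding (0.758 + 0.242)^4:
P(M) = 0.758^4 = 0.330124
P(M+2) = 4 × 0.758^3 × 0.242^1 = 0.421583
P(M+4) = 6 × 0.758^2 × 0.242^2 = 0.201893
P(M+6) = 4 × 0.758^1 × 0.242^3 = 0.042971
P(M+8) = 0.242^4 = 0.003430
The M+2 peak is largest (0.421583); scaling to 100 gives 78.3 : 100.0 : 47.9 : 10.2 : 0.8.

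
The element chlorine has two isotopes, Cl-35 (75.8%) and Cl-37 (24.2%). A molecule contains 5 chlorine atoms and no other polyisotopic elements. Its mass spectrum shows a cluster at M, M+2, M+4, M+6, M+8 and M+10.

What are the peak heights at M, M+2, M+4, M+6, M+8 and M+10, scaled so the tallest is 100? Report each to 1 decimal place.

Expanding (0.758 + 0.242)^5:
P(M) = 0.758^5 = 0.250234
P(M+2) = 5 × 0.758^4 × 0.242^1 = 0.399450
P(M+4) = 10 × 0.758^3 × 0.242^2 = 0.255058
P(M+6) = 10 × 0.758^2 × 0.242^3 = 0.081430
P(M+8) = 5 × 0.758^1 × 0.242^4 = 0.012999
P(M+10) = 0.242^5 = 0.000830
The M+2 peak is largest (0.399450); scaling to 100 gives 62.6 : 100.0 : 63.9 : 20.4 : 3.3 : 0.2.

62.6 : 100.0 : 63.9 : 20.4 : 3.3 : 0.2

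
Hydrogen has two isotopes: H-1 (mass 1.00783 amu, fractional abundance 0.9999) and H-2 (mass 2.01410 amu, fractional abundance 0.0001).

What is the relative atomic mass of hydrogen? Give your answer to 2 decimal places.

Ar = Σ fᵢ·mᵢ = 0.9999 × 1.00783 + 0.0001 × 2.01410
= 1.007729 + 0.000201 = 1.007930 amu

1.01 amu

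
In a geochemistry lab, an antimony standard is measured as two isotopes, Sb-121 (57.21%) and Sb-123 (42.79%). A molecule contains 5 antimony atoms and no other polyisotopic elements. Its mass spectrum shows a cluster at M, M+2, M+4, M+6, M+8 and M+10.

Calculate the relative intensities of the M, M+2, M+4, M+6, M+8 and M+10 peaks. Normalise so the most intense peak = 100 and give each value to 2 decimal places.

17.88 : 66.85 : 100.00 : 74.79 : 27.97 : 4.18

Each Sb atom is independently Sb-121 (p = 0.5721) or Sb-123 (q = 0.4279); the cluster is the binomial expansion (p + q)^5.
P(M) = 0.5721^5 = 0.061286
P(M+2) = 5 × 0.5721^4 × 0.4279^1 = 0.229192
P(M+4) = 10 × 0.5721^3 × 0.4279^2 = 0.342847
P(M+6) = 10 × 0.5721^2 × 0.4279^3 = 0.256431
P(M+8) = 5 × 0.5721^1 × 0.4279^4 = 0.095898
P(M+10) = 0.4279^5 = 0.014345
The M+4 peak is largest (0.342847); scaling to 100 gives 17.88 : 66.85 : 100.00 : 74.79 : 27.97 : 4.18.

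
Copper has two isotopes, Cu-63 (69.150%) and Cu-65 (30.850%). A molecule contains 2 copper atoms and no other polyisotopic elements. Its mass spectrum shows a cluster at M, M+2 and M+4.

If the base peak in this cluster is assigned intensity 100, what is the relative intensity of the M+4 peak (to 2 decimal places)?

19.90

(0.69150 + 0.30850)^2 gives M 0.4782, M+2 0.4267, M+4 0.0952; the largest is M.
P(M) = C(2,0) × 0.69150^2 × 0.30850^0 = 1 × 0.47817225 × 1.0000 = 0.478172 (base)
P(M+4) = C(2,2) × 0.69150^0 × 0.30850^2 = 1 × 1.0000 × 0.09517225 = 0.095172
Relative intensity = 0.095172 / 0.478172 × 100 = 19.90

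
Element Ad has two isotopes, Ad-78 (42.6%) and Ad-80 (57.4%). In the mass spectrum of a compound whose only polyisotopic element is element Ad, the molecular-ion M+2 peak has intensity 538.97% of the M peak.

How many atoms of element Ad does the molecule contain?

4

With n Ad atoms, P(M+2)/P(M) = C(n,1)·p^(n−1)q / p^n = n·q/p = n · 0.574/0.426.
n = 5.3897 × 0.426/0.574 = 4.00 ≈ 4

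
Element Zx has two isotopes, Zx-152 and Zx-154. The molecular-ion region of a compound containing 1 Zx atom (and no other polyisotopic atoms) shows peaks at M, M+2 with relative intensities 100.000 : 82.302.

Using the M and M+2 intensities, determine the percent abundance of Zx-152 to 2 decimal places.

54.85%

Let p = fractional abundance of Zx-152. I(M+2)/I(M) = [C(1,1)·p^0·(1−p)] / p^1 = 1·(1−p)/p = 82.302/100.000 = 0.8230
(1−p)/p = 0.8230/1 = 0.8230  ⇒  p = 1/(1 + 0.8230) = 0.5485
Zx-152: 54.85%, Zx-154: 45.15%.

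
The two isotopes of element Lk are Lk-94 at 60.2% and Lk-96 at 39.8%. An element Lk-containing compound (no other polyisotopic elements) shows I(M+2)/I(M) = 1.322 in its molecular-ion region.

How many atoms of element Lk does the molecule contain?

With n Lk atoms, P(M+2)/P(M) = C(n,1)·p^(n−1)q / p^n = n·q/p = n · 0.398/0.602.
n = 1.322 × 0.602/0.398 = 2.00 ≈ 2

2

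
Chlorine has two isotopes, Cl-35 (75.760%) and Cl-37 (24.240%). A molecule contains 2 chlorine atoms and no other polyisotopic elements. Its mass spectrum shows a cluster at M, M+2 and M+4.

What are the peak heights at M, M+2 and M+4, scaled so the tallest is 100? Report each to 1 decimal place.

Expanding (0.75760 + 0.24240)^2:
P(M) = 0.75760^2 = 0.573958
P(M+2) = 2 × 0.75760^1 × 0.24240^1 = 0.367284
P(M+4) = 0.24240^2 = 0.058758
The M peak is largest (0.573958); scaling to 100 gives 100.0 : 64.0 : 10.2.

100.0 : 64.0 : 10.2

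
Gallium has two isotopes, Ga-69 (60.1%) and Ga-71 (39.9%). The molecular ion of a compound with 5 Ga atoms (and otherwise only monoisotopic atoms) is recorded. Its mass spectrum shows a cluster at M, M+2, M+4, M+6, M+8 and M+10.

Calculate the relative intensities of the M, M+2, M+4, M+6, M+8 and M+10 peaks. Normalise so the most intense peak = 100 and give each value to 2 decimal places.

Expanding (0.601 + 0.399)^5:
P(M) = 0.601^5 = 0.078410
P(M+2) = 5 × 0.601^4 × 0.399^1 = 0.260280
P(M+4) = 10 × 0.601^3 × 0.399^2 = 0.345596
P(M+6) = 10 × 0.601^2 × 0.399^3 = 0.229439
P(M+8) = 5 × 0.601^1 × 0.399^4 = 0.076162
P(M+10) = 0.399^5 = 0.010113
The M+4 peak is largest (0.345596); scaling to 100 gives 22.69 : 75.31 : 100.00 : 66.39 : 22.04 : 2.93.

22.69 : 75.31 : 100.00 : 66.39 : 22.04 : 2.93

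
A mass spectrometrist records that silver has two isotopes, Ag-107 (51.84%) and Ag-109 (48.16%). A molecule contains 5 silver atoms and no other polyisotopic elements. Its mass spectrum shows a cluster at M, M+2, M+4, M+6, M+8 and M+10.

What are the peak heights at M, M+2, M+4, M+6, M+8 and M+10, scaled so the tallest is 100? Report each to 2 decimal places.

11.59 : 53.82 : 100.00 : 92.90 : 43.15 : 8.02

The 5 Ag atoms are independent, so intensities follow the terms of (0.5184 + 0.4816)^5.
P(M) = 0.5184^5 = 0.037439
P(M+2) = 5 × 0.5184^4 × 0.4816^1 = 0.173907
P(M+4) = 10 × 0.5184^3 × 0.4816^2 = 0.323123
P(M+6) = 10 × 0.5184^2 × 0.4816^3 = 0.300185
P(M+8) = 5 × 0.5184^1 × 0.4816^4 = 0.139438
P(M+10) = 0.4816^5 = 0.025908
The M+4 peak is largest (0.323123); scaling to 100 gives 11.59 : 53.82 : 100.00 : 92.90 : 43.15 : 8.02.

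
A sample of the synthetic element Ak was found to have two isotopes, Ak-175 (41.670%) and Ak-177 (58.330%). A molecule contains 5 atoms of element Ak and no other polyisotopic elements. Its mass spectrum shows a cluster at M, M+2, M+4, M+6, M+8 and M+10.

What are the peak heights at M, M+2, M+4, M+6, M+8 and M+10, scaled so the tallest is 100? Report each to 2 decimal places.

The 5 Ak atoms are independent, so intensities follow the terms of (0.41670 + 0.58330)^5.
P(M) = 0.41670^5 = 0.012564
P(M+2) = 5 × 0.41670^4 × 0.58330^1 = 0.087934
P(M+4) = 10 × 0.41670^3 × 0.58330^2 = 0.246181
P(M+6) = 10 × 0.41670^2 × 0.58330^3 = 0.344606
P(M+8) = 5 × 0.41670^1 × 0.58330^4 = 0.241191
P(M+10) = 0.58330^5 = 0.067524
The M+6 peak is largest (0.344606); scaling to 100 gives 3.65 : 25.52 : 71.44 : 100.00 : 69.99 : 19.59.

3.65 : 25.52 : 71.44 : 100.00 : 69.99 : 19.59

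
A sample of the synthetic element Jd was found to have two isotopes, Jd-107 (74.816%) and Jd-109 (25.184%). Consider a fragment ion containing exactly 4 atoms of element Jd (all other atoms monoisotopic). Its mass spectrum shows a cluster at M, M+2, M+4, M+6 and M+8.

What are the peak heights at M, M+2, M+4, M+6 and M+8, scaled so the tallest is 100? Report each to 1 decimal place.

Each Jd atom is independently Jd-107 (p = 0.74816) or Jd-109 (q = 0.25184); the cluster is the binomial expansion (p + q)^4.
P(M) = 0.74816^4 = 0.313313
P(M+2) = 4 × 0.74816^3 × 0.25184^1 = 0.421860
P(M+4) = 6 × 0.74816^2 × 0.25184^2 = 0.213005
P(M+6) = 4 × 0.74816^1 × 0.25184^3 = 0.047800
P(M+8) = 0.25184^4 = 0.004023
The M+2 peak is largest (0.421860); scaling to 100 gives 74.3 : 100.0 : 50.5 : 11.3 : 1.0.

74.3 : 100.0 : 50.5 : 11.3 : 1.0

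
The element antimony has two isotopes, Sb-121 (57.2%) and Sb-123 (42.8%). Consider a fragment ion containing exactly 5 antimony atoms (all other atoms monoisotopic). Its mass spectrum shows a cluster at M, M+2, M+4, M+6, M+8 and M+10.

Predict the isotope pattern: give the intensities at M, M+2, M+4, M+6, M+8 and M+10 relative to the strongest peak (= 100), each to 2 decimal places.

17.86 : 66.82 : 100.00 : 74.83 : 27.99 : 4.19

The 5 Sb atoms are independent, so intensities follow the terms of (0.572 + 0.428)^5.
P(M) = 0.572^5 = 0.061232
P(M+2) = 5 × 0.572^4 × 0.428^1 = 0.229086
P(M+4) = 10 × 0.572^3 × 0.428^2 = 0.342827
P(M+6) = 10 × 0.572^2 × 0.428^3 = 0.256521
P(M+8) = 5 × 0.572^1 × 0.428^4 = 0.095971
P(M+10) = 0.428^5 = 0.014362
The M+4 peak is largest (0.342827); scaling to 100 gives 17.86 : 66.82 : 100.00 : 74.83 : 27.99 : 4.19.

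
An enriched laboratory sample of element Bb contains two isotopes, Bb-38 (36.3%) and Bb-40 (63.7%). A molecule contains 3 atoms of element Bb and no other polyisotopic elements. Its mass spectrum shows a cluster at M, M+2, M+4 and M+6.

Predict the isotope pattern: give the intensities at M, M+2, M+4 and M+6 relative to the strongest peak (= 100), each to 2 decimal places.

Expanding (0.363 + 0.637)^3:
P(M) = 0.363^3 = 0.047832
P(M+2) = 3 × 0.363^2 × 0.637^1 = 0.251811
P(M+4) = 3 × 0.363^1 × 0.637^2 = 0.441882
P(M+6) = 0.637^3 = 0.258475
The M+4 peak is largest (0.441882); scaling to 100 gives 10.82 : 56.99 : 100.00 : 58.49.

10.82 : 56.99 : 100.00 : 58.49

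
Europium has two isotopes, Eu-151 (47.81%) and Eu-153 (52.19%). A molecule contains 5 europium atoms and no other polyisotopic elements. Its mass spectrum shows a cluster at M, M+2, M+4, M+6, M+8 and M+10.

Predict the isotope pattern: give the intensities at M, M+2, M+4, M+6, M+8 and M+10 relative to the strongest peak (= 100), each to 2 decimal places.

Expanding (0.4781 + 0.5219)^5:
P(M) = 0.4781^5 = 0.024980
P(M+2) = 5 × 0.4781^4 × 0.5219^1 = 0.136343
P(M+4) = 10 × 0.4781^3 × 0.5219^2 = 0.297667
P(M+6) = 10 × 0.4781^2 × 0.5219^3 = 0.324937
P(M+8) = 5 × 0.4781^1 × 0.5219^4 = 0.177353
P(M+10) = 0.5219^5 = 0.038720
The M+6 peak is largest (0.324937); scaling to 100 gives 7.69 : 41.96 : 91.61 : 100.00 : 54.58 : 11.92.

7.69 : 41.96 : 91.61 : 100.00 : 54.58 : 11.92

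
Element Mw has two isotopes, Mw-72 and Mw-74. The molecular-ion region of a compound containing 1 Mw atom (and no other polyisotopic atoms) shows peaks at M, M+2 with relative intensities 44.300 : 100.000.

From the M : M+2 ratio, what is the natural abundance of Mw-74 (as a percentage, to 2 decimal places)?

69.30%

Write p for the Mw-72 fraction. I(M+2)/I(M) = [C(1,1)·p^0·(1−p)] / p^1 = 1·(1−p)/p = 100.000/44.300 = 2.2573
(1−p)/p = 2.2573/1 = 2.2573  ⇒  p = 1/(1 + 2.2573) = 0.3070
Mw-72: 30.70%, Mw-74: 69.30%.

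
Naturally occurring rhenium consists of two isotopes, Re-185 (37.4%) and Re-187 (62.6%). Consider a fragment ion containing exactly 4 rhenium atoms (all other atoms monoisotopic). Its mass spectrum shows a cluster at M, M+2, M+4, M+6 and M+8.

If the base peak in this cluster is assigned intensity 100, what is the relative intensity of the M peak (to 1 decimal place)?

Binomial terms of (0.374 + 0.626)^4: M 0.0196, M+2 0.1310, M+4 0.3289, M+6 0.3670, M+8 0.1536 → M+6 is the base peak.
P(M+6) = C(4,3) × 0.374^1 × 0.626^3 = 4 × 0.3740 × 0.24531438 = 0.366990 (base)
P(M) = C(4,0) × 0.374^4 × 0.626^0 = 1 × 0.0195653 × 1.0000 = 0.019565
Relative intensity = 0.019565 / 0.366990 × 100 = 5.3

5.3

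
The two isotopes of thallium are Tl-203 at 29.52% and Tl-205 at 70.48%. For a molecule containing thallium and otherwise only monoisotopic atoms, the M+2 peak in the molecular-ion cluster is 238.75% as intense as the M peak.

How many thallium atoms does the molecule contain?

1

The M+2/M ratio from n Tl atoms is n · q/p = n · 0.7048/0.2952.
n = 2.3875 × 0.2952/0.7048 = 1.00 ≈ 1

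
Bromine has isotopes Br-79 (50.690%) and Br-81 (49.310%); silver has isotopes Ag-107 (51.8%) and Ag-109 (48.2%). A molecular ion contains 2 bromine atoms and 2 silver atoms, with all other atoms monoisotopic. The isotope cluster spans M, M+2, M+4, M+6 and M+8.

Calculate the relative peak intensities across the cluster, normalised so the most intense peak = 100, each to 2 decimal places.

18.41 : 70.07 : 100.00 : 63.42 : 15.08

Bromine pattern (n=2): 0.25694761 : 0.49990478 : 0.24314761
Silver pattern (n=2): 0.268324 : 0.499352 : 0.232324
Convolve the two distributions (both contribute in 2-u steps):
  M: 0.25694761×0.268324 = 0.068945
  M+2: 0.25694761×0.499352 + 0.49990478×0.268324 = 0.262444
  M+4: 0.25694761×0.232324 + 0.49990478×0.499352 + 0.24314761×0.268324 = 0.374566
  M+6: 0.49990478×0.232324 + 0.24314761×0.499352 = 0.237556
  M+8: 0.24314761×0.232324 = 0.056489
Scale to base peak (0.374566) = 100: 18.41 : 70.07 : 100.00 : 63.42 : 15.08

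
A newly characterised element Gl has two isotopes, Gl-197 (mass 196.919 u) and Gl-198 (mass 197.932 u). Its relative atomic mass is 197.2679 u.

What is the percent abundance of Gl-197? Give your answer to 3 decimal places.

With x = fraction of Gl-197 (so Gl-198 is 1 − x):
196.919·x + 197.932·(1 − x) = 197.2679
(196.919 − 197.932)·x = 197.2679 − 197.932
x = -0.6641 / -1.013 = 0.65558 → 65.558% Gl-197, 34.442% Gl-198.

65.558%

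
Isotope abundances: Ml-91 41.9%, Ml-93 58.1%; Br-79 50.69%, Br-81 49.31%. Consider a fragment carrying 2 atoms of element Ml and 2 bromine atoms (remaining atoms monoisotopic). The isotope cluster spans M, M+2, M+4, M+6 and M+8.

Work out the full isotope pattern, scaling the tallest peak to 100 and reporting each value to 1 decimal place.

12.1 : 57.1 : 100.0 : 77.0 : 22.0

Element Ml pattern (n=2): 0.175561 : 0.486878 : 0.337561
Bromine pattern (n=2): 0.25694761 : 0.49990478 : 0.24314761
Convolve the two distributions (both contribute in 2-u steps):
  M: 0.175561×0.25694761 = 0.045110
  M+2: 0.175561×0.49990478 + 0.486878×0.25694761 = 0.212866
  M+4: 0.175561×0.24314761 + 0.486878×0.49990478 + 0.337561×0.25694761 = 0.372815
  M+6: 0.486878×0.24314761 + 0.337561×0.49990478 = 0.287132
  M+8: 0.337561×0.24314761 = 0.082077
Scale to base peak (0.372815) = 100: 12.1 : 57.1 : 100.0 : 77.0 : 22.0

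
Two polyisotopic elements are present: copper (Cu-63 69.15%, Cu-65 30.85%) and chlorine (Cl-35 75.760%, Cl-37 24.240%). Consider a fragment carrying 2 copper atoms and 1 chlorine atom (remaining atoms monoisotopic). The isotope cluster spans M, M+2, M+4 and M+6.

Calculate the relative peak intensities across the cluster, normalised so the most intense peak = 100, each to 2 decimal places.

Copper pattern (n=2): 0.47817225 : 0.4266555 : 0.09517225
Chlorine pattern (n=1): 0.7576 : 0.2424
Convolve the two distributions (both contribute in 2-u steps):
  M: 0.47817225×0.7576 = 0.362263
  M+2: 0.47817225×0.2424 + 0.4266555×0.7576 = 0.439143
  M+4: 0.4266555×0.2424 + 0.09517225×0.7576 = 0.175524
  M+6: 0.09517225×0.2424 = 0.023070
Scale to base peak (0.439143) = 100: 82.49 : 100.00 : 39.97 : 5.25

82.49 : 100.00 : 39.97 : 5.25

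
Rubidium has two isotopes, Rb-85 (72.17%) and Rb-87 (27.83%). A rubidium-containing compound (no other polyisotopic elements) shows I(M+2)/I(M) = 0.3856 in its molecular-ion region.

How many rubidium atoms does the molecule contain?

With n Rb atoms, P(M+2)/P(M) = C(n,1)·p^(n−1)q / p^n = n·q/p = n · 0.2783/0.7217.
n = 0.3856 × 0.7217/0.2783 = 1.00 ≈ 1

1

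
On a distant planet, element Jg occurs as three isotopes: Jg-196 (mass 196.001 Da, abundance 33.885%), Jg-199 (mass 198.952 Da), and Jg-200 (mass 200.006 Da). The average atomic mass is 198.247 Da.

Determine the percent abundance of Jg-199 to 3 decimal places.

38.131%

Let x and y be the fractions of Jg-199 and Jg-200. Then x + y = 1 − 0.33885 = 0.66115 and 198.952x + 200.006y = 198.247 − 0.33885×196.001 = 131.83206115.
Substituting: 198.952x + 200.006(0.66115 − x) = 131.83206115
(198.952 − 200.006)x = -0.40190575  ⇒  x = 0.38131, y = 0.27984
Jg-199: 38.131%, Jg-200: 27.984%.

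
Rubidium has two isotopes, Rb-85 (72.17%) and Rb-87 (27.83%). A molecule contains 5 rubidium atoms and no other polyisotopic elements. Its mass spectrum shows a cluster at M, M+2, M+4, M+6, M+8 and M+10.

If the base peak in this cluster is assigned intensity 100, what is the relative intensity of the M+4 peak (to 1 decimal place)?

77.1

Binomial terms of (0.7217 + 0.2783)^5: M 0.1958, M+2 0.3775, M+4 0.2911, M+6 0.1123, M+8 0.0216, M+10 0.0017 → M+2 is the base peak.
P(M+2) = C(5,1) × 0.7217^4 × 0.2783^1 = 5 × 0.27128565 × 0.2783 = 0.377494 (base)
P(M+4) = C(5,2) × 0.7217^3 × 0.2783^2 = 10 × 0.37589809 × 0.07745089 = 0.291136
Relative intensity = 0.291136 / 0.377494 × 100 = 77.1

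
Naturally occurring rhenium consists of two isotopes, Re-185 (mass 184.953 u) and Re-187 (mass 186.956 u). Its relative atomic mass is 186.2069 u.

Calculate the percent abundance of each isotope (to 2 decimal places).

Writing the weighted mean with unknown fraction x of Re-185:
184.953·x + 186.956·(1 − x) = 186.2069
(184.953 − 186.956)·x = 186.2069 − 186.956
x = -0.7491 / -2.003 = 0.37399 → 37.40% Re-185, 62.60% Re-187.

Re-185: 37.40%, Re-187: 62.60%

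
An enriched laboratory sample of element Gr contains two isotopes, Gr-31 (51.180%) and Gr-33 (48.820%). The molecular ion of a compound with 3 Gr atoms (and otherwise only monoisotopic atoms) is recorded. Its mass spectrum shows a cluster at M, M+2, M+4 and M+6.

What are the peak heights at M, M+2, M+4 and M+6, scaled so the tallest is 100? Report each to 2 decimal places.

Expanding (0.51180 + 0.48820)^3:
P(M) = 0.51180^3 = 0.134061
P(M+2) = 3 × 0.51180^2 × 0.48820^1 = 0.383636
P(M+4) = 3 × 0.51180^1 × 0.48820^2 = 0.365946
P(M+6) = 0.48820^3 = 0.116357
The M+2 peak is largest (0.383636); scaling to 100 gives 34.94 : 100.00 : 95.39 : 30.33.

34.94 : 100.00 : 95.39 : 30.33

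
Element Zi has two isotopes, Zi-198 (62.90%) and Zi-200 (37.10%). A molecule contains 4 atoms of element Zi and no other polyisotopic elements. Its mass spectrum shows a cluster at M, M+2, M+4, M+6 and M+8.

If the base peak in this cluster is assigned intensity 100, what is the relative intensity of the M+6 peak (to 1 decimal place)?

Binomial terms of (0.6290 + 0.3710)^4: M 0.1565, M+2 0.3693, M+4 0.3267, M+6 0.1285, M+8 0.0189 → M+2 is the base peak.
P(M+2) = C(4,1) × 0.6290^3 × 0.3710^1 = 4 × 0.24885819 × 0.3710 = 0.369306 (base)
P(M+6) = C(4,3) × 0.6290^1 × 0.3710^3 = 4 × 0.6290 × 0.05106481 = 0.128479
Relative intensity = 0.128479 / 0.369306 × 100 = 34.8

34.8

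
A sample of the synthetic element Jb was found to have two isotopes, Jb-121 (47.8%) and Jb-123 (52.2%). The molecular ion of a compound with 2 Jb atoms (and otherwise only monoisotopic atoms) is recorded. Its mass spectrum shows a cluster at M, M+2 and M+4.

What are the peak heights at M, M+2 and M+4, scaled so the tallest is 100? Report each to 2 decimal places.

45.79 : 100.00 : 54.60

Each Jb atom is independently Jb-121 (p = 0.478) or Jb-123 (q = 0.522); the cluster is the binomial expansion (p + q)^2.
P(M) = 0.478^2 = 0.228484
P(M+2) = 2 × 0.478^1 × 0.522^1 = 0.499032
P(M+4) = 0.522^2 = 0.272484
The M+2 peak is largest (0.499032); scaling to 100 gives 45.79 : 100.00 : 54.60.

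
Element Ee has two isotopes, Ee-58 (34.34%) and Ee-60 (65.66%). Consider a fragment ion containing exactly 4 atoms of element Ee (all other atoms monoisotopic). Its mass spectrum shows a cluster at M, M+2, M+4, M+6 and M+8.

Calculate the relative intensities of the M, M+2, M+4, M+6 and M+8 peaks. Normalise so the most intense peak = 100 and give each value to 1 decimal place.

3.6 : 27.4 : 78.4 : 100.0 : 47.8

Expanding (0.3434 + 0.6566)^4:
P(M) = 0.3434^4 = 0.013906
P(M+2) = 4 × 0.3434^3 × 0.6566^1 = 0.106356
P(M+4) = 6 × 0.3434^2 × 0.6566^2 = 0.305038
P(M+6) = 4 × 0.3434^1 × 0.6566^3 = 0.388833
P(M+8) = 0.6566^4 = 0.185868
The M+6 peak is largest (0.388833); scaling to 100 gives 3.6 : 27.4 : 78.4 : 100.0 : 47.8.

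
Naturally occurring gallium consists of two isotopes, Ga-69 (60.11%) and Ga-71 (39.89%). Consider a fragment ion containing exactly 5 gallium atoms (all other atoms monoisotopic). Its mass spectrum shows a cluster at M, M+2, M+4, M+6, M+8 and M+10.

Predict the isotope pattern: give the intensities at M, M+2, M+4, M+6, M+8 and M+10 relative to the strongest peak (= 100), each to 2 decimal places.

22.71 : 75.34 : 100.00 : 66.36 : 22.02 : 2.92

Each Ga atom is independently Ga-69 (p = 0.6011) or Ga-71 (q = 0.3989); the cluster is the binomial expansion (p + q)^5.
P(M) = 0.6011^5 = 0.078475
P(M+2) = 5 × 0.6011^4 × 0.3989^1 = 0.260388
P(M+4) = 10 × 0.6011^3 × 0.3989^2 = 0.345596
P(M+6) = 10 × 0.6011^2 × 0.3989^3 = 0.229343
P(M+8) = 5 × 0.6011^1 × 0.3989^4 = 0.076098
P(M+10) = 0.3989^5 = 0.010100
The M+4 peak is largest (0.345596); scaling to 100 gives 22.71 : 75.34 : 100.00 : 66.36 : 22.02 : 2.92.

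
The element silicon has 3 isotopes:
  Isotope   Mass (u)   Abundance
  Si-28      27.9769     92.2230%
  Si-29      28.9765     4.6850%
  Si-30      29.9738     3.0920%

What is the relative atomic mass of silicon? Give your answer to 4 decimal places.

Weight each isotope mass by its fractional abundance: 0.922230 × 27.9769 + 0.046850 × 28.9765 + 0.030920 × 29.9738
= 25.80114 + 1.35755 + 0.92679 = 28.08548 u

28.0855 u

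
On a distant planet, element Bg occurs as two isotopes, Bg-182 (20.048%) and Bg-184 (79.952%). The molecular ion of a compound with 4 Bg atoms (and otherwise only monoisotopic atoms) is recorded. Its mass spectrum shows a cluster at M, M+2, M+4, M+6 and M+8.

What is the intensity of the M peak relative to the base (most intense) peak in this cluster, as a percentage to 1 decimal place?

0.4%

Binomial terms of (0.20048 + 0.79952)^4: M 0.0016, M+2 0.0258, M+4 0.1542, M+6 0.4098, M+8 0.4086 → M+6 is the base peak.
P(M+6) = C(4,3) × 0.20048^1 × 0.79952^3 = 4 × 0.20048 × 0.51107895 = 0.409844 (base)
P(M) = C(4,0) × 0.20048^4 × 0.79952^0 = 1 × 0.00161542 × 1.0000 = 0.001615
Relative intensity = 0.001615 / 0.409844 × 100 = 0.4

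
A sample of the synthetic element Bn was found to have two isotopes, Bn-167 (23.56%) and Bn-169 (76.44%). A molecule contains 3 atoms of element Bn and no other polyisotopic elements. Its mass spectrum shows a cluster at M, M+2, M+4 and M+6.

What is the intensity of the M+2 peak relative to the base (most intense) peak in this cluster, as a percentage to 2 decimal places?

(0.2356 + 0.7644)^3 gives M 0.0131, M+2 0.1273, M+4 0.4130, M+6 0.4466; the largest is M+6.
P(M+6) = C(3,3) × 0.2356^0 × 0.7644^3 = 1 × 1.0000 × 0.44664455 = 0.446645 (base)
P(M+2) = C(3,1) × 0.2356^2 × 0.7644^1 = 3 × 0.05550736 × 0.7644 = 0.127289
Relative intensity = 0.127289 / 0.446645 × 100 = 28.50

28.50%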